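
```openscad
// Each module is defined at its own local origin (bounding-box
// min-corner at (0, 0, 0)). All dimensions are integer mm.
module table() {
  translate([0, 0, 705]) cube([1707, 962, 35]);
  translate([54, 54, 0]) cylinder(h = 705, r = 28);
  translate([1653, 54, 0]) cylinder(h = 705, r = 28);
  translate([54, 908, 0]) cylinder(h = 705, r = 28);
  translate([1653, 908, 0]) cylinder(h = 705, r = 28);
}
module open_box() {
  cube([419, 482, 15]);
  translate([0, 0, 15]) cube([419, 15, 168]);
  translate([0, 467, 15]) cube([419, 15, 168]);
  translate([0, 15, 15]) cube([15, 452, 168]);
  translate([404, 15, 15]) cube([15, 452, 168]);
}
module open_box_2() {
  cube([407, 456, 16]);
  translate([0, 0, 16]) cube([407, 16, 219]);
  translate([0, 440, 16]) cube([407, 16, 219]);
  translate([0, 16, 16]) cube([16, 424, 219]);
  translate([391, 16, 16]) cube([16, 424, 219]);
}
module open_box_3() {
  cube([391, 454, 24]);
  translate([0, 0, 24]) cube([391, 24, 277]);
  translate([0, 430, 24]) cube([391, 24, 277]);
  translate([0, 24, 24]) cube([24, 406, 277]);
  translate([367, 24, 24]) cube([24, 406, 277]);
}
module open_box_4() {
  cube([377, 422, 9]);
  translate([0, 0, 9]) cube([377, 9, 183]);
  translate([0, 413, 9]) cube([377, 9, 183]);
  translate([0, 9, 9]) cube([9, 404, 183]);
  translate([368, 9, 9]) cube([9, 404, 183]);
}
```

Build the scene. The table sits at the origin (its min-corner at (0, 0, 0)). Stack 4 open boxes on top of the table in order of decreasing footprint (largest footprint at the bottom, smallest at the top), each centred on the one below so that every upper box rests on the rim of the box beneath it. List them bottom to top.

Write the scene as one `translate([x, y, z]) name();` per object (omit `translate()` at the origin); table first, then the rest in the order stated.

table();
translate([644, 240, 740]) open_box();
translate([650, 253, 923]) open_box_2();
translate([658, 254, 1158]) open_box_3();
translate([665, 270, 1459]) open_box_4();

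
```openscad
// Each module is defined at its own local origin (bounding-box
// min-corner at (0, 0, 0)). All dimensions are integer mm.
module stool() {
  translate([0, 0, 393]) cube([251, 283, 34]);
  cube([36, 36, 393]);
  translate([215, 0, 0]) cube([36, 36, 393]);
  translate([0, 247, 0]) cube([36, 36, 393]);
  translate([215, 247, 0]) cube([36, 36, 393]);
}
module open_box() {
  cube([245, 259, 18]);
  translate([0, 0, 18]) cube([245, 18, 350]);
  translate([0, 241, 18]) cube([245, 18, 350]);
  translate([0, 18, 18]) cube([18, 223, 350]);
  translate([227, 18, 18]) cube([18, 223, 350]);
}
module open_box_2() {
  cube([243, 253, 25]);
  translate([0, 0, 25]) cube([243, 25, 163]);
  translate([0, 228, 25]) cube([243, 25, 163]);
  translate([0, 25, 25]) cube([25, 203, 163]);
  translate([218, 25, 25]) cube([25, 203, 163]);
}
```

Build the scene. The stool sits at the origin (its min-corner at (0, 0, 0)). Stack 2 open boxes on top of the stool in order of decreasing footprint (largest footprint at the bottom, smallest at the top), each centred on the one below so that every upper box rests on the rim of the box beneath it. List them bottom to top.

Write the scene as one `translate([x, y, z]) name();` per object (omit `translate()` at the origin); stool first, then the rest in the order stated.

stool();
translate([3, 12, 427]) open_box();
translate([4, 15, 795]) open_box_2();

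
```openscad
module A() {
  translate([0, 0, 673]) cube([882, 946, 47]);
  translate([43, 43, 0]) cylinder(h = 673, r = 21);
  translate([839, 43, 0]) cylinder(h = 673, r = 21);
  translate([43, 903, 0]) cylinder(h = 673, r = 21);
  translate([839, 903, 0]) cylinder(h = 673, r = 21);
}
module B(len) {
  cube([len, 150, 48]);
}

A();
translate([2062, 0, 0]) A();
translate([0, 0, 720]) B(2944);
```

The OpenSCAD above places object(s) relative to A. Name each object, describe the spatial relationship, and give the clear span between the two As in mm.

Second table starts at x = 2062; first ends at x = 882; clear span = 2062 − 882 = 1180 mm.

A is a table. B is a beam. A beam spans the tops of two tables. The clear span between the two tables is 1180 mm.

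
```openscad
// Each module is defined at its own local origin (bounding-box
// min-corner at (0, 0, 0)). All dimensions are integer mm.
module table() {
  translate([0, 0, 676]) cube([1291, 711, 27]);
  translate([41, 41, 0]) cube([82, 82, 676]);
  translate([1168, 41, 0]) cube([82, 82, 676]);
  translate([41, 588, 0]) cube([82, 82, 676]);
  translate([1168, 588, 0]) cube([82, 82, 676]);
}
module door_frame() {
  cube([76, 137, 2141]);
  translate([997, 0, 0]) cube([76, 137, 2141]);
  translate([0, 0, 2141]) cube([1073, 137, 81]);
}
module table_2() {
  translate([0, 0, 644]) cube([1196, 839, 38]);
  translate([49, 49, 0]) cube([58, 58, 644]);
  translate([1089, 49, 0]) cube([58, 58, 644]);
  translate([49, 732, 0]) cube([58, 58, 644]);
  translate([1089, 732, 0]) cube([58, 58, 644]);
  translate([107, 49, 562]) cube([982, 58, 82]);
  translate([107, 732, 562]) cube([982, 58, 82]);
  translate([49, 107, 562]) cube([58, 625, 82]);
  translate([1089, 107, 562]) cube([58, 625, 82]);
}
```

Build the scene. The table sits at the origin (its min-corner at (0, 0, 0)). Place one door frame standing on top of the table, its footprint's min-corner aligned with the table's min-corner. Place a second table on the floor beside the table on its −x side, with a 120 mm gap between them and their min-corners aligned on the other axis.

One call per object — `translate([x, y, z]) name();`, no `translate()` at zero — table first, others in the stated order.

table();
translate([0, 0, 703]) door_frame();
translate([-1316, 0, 0]) table_2();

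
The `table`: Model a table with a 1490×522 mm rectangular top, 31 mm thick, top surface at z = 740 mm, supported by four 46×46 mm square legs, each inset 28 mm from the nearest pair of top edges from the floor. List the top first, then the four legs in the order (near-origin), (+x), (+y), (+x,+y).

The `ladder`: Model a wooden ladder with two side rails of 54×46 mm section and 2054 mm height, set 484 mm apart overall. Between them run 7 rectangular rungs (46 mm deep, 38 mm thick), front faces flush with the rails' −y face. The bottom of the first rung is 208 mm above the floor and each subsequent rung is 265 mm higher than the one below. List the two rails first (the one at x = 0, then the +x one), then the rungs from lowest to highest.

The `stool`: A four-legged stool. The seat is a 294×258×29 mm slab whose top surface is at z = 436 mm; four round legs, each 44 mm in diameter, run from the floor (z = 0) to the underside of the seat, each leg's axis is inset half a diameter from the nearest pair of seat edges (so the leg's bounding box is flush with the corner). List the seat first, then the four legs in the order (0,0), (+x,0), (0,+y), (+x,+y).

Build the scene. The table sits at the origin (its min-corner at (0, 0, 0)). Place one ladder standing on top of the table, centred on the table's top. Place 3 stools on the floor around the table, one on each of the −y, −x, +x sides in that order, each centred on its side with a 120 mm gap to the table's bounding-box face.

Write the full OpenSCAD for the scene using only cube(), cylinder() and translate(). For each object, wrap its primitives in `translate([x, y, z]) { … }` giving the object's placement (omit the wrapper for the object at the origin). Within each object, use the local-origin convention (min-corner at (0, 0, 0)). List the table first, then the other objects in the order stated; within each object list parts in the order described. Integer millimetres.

translate([0, 0, 709]) cube([1490, 522, 31]);
translate([28, 28, 0]) cube([46, 46, 709]);
translate([1416, 28, 0]) cube([46, 46, 709]);
translate([28, 448, 0]) cube([46, 46, 709]);
translate([1416, 448, 0]) cube([46, 46, 709]);
translate([503, 238, 740]) {
  cube([54, 46, 2054]);
  translate([430, 0, 0]) cube([54, 46, 2054]);
  translate([54, 0, 208]) cube([376, 46, 38]);
  translate([54, 0, 473]) cube([376, 46, 38]);
  translate([54, 0, 738]) cube([376, 46, 38]);
  translate([54, 0, 1003]) cube([376, 46, 38]);
  translate([54, 0, 1268]) cube([376, 46, 38]);
  translate([54, 0, 1533]) cube([376, 46, 38]);
  translate([54, 0, 1798]) cube([376, 46, 38]);
}
translate([598, -378, 0]) {
  translate([0, 0, 407]) cube([294, 258, 29]);
  translate([22, 22, 0]) cylinder(h = 407, r = 22);
  translate([272, 22, 0]) cylinder(h = 407, r = 22);
  translate([22, 236, 0]) cylinder(h = 407, r = 22);
  translate([272, 236, 0]) cylinder(h = 407, r = 22);
}
translate([-414, 132, 0]) {
  translate([0, 0, 407]) cube([294, 258, 29]);
  translate([22, 22, 0]) cylinder(h = 407, r = 22);
  translate([272, 22, 0]) cylinder(h = 407, r = 22);
  translate([22, 236, 0]) cylinder(h = 407, r = 22);
  translate([272, 236, 0]) cylinder(h = 407, r = 22);
}
translate([1610, 132, 0]) {
  translate([0, 0, 407]) cube([294, 258, 29]);
  translate([22, 22, 0]) cylinder(h = 407, r = 22);
  translate([272, 22, 0]) cylinder(h = 407, r = 22);
  translate([22, 236, 0]) cylinder(h = 407, r = 22);
  translate([272, 236, 0]) cylinder(h = 407, r = 22);
}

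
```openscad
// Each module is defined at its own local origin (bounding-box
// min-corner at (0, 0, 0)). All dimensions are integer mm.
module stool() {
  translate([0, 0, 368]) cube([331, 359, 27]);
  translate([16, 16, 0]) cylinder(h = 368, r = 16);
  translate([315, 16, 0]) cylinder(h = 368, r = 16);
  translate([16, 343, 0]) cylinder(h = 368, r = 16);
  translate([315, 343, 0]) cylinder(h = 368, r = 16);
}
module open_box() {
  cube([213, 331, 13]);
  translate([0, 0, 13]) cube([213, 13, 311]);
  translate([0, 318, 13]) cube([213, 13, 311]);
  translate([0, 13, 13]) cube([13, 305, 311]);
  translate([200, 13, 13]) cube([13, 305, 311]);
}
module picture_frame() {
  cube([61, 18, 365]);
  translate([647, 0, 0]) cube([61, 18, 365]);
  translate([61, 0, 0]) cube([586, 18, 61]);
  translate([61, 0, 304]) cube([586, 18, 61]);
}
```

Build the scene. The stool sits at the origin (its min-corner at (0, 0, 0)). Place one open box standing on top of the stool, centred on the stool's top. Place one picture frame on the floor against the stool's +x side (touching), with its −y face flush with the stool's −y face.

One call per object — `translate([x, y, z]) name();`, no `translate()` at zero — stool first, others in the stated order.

stool();
translate([59, 14, 395]) open_box();
translate([331, 0, 0]) picture_frame();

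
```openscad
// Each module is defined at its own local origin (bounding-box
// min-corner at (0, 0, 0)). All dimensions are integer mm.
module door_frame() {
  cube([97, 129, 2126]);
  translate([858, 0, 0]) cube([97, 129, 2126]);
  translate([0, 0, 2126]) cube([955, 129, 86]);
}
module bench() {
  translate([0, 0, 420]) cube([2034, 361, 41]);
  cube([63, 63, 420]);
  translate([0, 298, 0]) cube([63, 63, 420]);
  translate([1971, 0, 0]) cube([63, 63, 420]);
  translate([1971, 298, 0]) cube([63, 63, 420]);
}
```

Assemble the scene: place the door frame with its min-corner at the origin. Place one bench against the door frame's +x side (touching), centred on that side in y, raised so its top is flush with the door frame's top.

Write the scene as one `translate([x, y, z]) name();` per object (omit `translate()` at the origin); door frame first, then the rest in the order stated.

door_frame();
translate([955, -116, 1751]) bench();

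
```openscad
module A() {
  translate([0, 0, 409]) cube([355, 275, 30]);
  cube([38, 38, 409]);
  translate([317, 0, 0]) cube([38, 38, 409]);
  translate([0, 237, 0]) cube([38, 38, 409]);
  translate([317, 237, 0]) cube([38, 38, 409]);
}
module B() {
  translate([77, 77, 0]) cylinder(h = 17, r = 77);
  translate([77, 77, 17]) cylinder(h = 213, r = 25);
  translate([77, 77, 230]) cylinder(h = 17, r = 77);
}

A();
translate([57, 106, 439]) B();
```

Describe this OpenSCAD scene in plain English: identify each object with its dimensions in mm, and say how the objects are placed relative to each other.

A is a four-legged stool. The seat is 355×275 mm, 30 mm thick, top at z = 439 mm. It stands on four square legs, each 38×38 mm in cross-section, from z = 0 to the seat underside, each flush with a corner of the seat.

B is a spool: two coaxial disc flanges of radius 77 mm and thickness 17 mm, joined by a core cylinder of radius 25 mm and height 213 mm. The lower flange rests on z = 0 and the three cylinders share a vertical axis.

The spool is on top of the stool.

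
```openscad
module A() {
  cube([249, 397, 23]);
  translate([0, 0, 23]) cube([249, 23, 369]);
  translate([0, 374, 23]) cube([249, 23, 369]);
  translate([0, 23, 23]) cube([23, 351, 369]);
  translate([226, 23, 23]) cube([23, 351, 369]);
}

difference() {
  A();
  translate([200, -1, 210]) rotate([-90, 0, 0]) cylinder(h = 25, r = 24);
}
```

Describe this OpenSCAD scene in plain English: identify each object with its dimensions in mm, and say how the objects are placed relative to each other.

A is an open storage box with external size 249×397×392 mm and wall thickness 23 mm (the base is also 23 mm thick). The base covers the whole footprint; the four walls stand on the base, with the y-facing walls full-width and the x-facing walls fitting between their inner faces.

The open box has a circular hole of radius 24 mm through its front wall, centred at (x = 200, z = 210).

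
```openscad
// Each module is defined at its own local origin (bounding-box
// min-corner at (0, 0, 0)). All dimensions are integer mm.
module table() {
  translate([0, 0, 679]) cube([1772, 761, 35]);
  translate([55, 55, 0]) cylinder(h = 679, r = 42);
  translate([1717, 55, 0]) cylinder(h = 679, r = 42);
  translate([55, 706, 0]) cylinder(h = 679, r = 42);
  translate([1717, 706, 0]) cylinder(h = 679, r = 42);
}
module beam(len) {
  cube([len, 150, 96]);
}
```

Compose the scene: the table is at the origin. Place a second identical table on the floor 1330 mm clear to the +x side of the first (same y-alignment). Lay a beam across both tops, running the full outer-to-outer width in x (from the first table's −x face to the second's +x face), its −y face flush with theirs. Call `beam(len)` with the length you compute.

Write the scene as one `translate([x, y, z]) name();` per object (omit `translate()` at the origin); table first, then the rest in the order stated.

table();
translate([3102, 0, 0]) table();
translate([0, 0, 714]) beam(4874);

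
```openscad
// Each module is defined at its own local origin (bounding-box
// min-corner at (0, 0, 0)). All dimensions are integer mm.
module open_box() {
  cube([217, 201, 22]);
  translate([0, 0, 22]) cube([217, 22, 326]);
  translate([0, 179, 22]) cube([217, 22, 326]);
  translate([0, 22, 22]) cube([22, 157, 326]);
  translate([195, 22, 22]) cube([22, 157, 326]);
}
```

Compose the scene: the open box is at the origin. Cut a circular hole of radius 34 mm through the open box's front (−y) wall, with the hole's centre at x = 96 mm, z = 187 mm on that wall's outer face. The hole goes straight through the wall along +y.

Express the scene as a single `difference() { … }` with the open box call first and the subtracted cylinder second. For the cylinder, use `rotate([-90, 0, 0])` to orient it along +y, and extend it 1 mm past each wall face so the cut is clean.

difference() {
  open_box();
  translate([96, -1, 187]) rotate([-90, 0, 0]) cylinder(h = 24, r = 34);
}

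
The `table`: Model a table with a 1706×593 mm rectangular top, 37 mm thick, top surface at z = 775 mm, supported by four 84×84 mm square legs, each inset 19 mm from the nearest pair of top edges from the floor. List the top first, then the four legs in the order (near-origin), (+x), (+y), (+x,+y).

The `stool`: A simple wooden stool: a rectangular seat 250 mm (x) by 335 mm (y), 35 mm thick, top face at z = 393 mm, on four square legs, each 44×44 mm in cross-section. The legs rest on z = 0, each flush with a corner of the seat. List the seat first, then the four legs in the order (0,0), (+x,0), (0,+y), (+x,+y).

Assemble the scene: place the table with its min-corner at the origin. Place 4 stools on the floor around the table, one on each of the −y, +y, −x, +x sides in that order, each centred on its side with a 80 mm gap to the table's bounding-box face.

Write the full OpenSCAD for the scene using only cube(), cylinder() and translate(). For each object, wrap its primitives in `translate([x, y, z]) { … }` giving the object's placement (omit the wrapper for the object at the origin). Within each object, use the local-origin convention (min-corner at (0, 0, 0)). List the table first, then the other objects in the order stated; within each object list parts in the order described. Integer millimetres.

translate([0, 0, 738]) cube([1706, 593, 37]);
translate([19, 19, 0]) cube([84, 84, 738]);
translate([1603, 19, 0]) cube([84, 84, 738]);
translate([19, 490, 0]) cube([84, 84, 738]);
translate([1603, 490, 0]) cube([84, 84, 738]);
translate([728, -415, 0]) {
  translate([0, 0, 358]) cube([250, 335, 35]);
  cube([44, 44, 358]);
  translate([206, 0, 0]) cube([44, 44, 358]);
  translate([0, 291, 0]) cube([44, 44, 358]);
  translate([206, 291, 0]) cube([44, 44, 358]);
}
translate([728, 673, 0]) {
  translate([0, 0, 358]) cube([250, 335, 35]);
  cube([44, 44, 358]);
  translate([206, 0, 0]) cube([44, 44, 358]);
  translate([0, 291, 0]) cube([44, 44, 358]);
  translate([206, 291, 0]) cube([44, 44, 358]);
}
translate([-330, 129, 0]) {
  translate([0, 0, 358]) cube([250, 335, 35]);
  cube([44, 44, 358]);
  translate([206, 0, 0]) cube([44, 44, 358]);
  translate([0, 291, 0]) cube([44, 44, 358]);
  translate([206, 291, 0]) cube([44, 44, 358]);
}
translate([1786, 129, 0]) {
  translate([0, 0, 358]) cube([250, 335, 35]);
  cube([44, 44, 358]);
  translate([206, 0, 0]) cube([44, 44, 358]);
  translate([0, 291, 0]) cube([44, 44, 358]);
  translate([206, 291, 0]) cube([44, 44, 358]);
}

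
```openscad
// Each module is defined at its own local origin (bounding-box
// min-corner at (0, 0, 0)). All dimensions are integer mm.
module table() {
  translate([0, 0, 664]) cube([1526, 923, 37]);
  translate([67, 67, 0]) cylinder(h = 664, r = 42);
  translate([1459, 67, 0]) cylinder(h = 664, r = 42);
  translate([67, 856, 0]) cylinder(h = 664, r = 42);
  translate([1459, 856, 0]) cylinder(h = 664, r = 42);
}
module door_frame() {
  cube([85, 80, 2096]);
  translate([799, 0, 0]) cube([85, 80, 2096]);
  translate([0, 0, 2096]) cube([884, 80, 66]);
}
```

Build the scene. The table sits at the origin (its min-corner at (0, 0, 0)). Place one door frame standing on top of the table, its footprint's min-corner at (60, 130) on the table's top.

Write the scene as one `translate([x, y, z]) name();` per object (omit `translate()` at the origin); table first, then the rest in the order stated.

table();
translate([60, 130, 701]) door_frame();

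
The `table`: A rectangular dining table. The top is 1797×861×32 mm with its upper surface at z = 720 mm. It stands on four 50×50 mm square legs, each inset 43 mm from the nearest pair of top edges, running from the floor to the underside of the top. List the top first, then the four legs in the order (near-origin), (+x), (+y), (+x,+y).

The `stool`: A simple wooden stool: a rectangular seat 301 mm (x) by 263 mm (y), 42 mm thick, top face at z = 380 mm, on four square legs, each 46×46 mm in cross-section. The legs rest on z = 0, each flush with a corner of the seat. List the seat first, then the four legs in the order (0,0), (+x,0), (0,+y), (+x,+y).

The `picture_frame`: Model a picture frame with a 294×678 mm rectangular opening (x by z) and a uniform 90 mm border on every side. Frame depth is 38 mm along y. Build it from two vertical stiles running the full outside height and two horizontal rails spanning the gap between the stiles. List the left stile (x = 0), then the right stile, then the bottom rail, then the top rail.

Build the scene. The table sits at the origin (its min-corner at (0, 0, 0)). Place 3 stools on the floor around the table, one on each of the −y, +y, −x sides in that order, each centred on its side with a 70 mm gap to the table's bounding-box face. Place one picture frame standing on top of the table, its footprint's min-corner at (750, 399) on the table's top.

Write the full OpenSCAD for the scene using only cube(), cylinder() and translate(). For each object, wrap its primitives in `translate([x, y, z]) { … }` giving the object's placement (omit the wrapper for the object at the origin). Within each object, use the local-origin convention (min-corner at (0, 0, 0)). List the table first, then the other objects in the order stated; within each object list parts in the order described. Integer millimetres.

translate([0, 0, 688]) cube([1797, 861, 32]);
translate([43, 43, 0]) cube([50, 50, 688]);
translate([1704, 43, 0]) cube([50, 50, 688]);
translate([43, 768, 0]) cube([50, 50, 688]);
translate([1704, 768, 0]) cube([50, 50, 688]);
translate([748, -333, 0]) {
  translate([0, 0, 338]) cube([301, 263, 42]);
  cube([46, 46, 338]);
  translate([255, 0, 0]) cube([46, 46, 338]);
  translate([0, 217, 0]) cube([46, 46, 338]);
  translate([255, 217, 0]) cube([46, 46, 338]);
}
translate([748, 931, 0]) {
  translate([0, 0, 338]) cube([301, 263, 42]);
  cube([46, 46, 338]);
  translate([255, 0, 0]) cube([46, 46, 338]);
  translate([0, 217, 0]) cube([46, 46, 338]);
  translate([255, 217, 0]) cube([46, 46, 338]);
}
translate([-371, 299, 0]) {
  translate([0, 0, 338]) cube([301, 263, 42]);
  cube([46, 46, 338]);
  translate([255, 0, 0]) cube([46, 46, 338]);
  translate([0, 217, 0]) cube([46, 46, 338]);
  translate([255, 217, 0]) cube([46, 46, 338]);
}
translate([750, 399, 720]) {
  cube([90, 38, 858]);
  translate([384, 0, 0]) cube([90, 38, 858]);
  translate([90, 0, 0]) cube([294, 38, 90]);
  translate([90, 0, 768]) cube([294, 38, 90]);
}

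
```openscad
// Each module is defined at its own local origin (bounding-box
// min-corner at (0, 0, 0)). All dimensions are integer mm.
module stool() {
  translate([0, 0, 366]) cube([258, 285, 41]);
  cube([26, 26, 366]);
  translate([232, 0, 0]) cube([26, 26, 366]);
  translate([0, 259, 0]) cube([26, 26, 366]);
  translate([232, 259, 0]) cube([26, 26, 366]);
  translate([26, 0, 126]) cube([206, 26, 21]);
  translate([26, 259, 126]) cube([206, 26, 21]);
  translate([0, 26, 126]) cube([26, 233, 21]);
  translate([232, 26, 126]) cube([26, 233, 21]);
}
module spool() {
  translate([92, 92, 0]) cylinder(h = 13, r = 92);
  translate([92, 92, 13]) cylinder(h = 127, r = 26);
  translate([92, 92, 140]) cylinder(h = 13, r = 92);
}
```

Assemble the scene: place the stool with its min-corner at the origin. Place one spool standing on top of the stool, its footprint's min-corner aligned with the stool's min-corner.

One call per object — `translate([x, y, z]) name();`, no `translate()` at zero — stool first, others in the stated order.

stool();
translate([0, 0, 407]) spool();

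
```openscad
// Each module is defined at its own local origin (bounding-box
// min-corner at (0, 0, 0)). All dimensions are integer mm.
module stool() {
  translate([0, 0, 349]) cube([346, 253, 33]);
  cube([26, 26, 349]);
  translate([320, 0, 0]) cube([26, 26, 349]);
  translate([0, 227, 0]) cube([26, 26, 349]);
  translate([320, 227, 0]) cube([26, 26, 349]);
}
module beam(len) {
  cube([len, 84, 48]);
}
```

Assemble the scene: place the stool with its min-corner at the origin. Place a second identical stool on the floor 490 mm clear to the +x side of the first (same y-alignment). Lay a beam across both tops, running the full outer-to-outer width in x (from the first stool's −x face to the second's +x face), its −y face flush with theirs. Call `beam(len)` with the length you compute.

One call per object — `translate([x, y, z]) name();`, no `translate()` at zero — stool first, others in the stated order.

stool();
translate([836, 0, 0]) stool();
translate([0, 0, 382]) beam(1182);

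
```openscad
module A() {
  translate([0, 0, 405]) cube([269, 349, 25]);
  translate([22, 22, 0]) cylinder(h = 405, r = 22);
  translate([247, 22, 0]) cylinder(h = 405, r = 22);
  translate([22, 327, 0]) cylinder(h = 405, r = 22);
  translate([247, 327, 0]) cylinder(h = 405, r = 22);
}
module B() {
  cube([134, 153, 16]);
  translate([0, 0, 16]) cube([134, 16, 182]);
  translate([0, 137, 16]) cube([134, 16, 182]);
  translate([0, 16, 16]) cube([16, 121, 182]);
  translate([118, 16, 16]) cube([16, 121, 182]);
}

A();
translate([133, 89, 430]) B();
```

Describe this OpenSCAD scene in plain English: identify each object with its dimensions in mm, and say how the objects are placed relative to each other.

A is a four-legged stool. The seat is a 269×349×25 mm slab whose top surface is at z = 430 mm; four round legs, each 44 mm in diameter, run from the floor (z = 0) to the underside of the seat, each leg's axis is inset half a diameter from the nearest pair of seat edges (so the leg's bounding box is flush with the corner).

B is an open-topped rectangular box: outside dimensions 134×153×198 mm, with a uniform wall and base thickness of 16 mm. The base is a full 134×153 slab on the floor; four walls sit on top of the base. The front and back walls (the −y and +y sides) span the full width; the two side walls fit between them.

The open box is on top of the stool.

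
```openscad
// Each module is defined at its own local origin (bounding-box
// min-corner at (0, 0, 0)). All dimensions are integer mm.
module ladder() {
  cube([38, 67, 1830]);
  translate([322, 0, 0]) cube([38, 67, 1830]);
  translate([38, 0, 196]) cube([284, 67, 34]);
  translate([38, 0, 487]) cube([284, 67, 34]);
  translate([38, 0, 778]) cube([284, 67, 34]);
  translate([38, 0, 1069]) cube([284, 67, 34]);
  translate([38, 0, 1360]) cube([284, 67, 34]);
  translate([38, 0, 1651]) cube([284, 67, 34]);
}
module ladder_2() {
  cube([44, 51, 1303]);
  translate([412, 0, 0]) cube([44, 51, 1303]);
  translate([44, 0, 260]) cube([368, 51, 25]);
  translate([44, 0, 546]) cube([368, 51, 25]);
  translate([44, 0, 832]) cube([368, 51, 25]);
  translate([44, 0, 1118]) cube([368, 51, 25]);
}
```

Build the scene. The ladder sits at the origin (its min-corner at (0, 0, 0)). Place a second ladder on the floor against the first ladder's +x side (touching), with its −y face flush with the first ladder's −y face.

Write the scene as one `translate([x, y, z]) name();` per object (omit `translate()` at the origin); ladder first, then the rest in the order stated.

ladder();
translate([360, 0, 0]) ladder_2();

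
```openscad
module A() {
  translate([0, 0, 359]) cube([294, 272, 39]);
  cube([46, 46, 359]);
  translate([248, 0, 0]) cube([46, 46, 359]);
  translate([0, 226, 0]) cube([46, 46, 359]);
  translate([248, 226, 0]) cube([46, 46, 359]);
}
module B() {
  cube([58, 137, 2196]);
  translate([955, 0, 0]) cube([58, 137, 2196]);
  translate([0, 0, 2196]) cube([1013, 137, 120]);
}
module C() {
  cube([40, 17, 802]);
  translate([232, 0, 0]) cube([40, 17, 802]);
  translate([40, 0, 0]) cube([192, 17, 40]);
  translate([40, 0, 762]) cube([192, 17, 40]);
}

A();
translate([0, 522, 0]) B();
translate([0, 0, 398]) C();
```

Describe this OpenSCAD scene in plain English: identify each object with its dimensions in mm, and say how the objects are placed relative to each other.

A is a simple wooden stool: a rectangular seat 294 mm (x) by 272 mm (y), 39 mm thick, top face at z = 398 mm, on four square legs, each 46×46 mm in cross-section. The legs rest on z = 0, each flush with a corner of the seat.

B is a rectangular door frame: two vertical jambs of 58×137 mm section, 2196 mm tall, with a clear opening 897 mm wide between their inner faces. A header 120 mm tall and 137 mm deep lies on top of the jambs and spans the full outside width.

C is a picture frame with a 192×722 mm rectangular opening (x by z) and a uniform 40 mm border on every side. Frame depth is 17 mm along y. It is built from two vertical stiles running the full outside height and two horizontal rails spanning the gap between the stiles.

The door frame is on the floor beside the stool on its +y side. The picture frame is on top of the stool.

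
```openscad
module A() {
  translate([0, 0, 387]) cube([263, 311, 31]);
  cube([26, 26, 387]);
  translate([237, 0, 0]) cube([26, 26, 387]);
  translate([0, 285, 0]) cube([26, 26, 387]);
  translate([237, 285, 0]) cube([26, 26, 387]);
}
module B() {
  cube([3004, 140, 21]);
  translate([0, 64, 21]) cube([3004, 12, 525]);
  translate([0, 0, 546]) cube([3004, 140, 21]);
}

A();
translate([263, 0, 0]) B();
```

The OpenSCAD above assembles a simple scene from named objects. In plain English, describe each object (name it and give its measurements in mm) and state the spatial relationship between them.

A is a simple wooden stool: a rectangular seat 263 mm (x) by 311 mm (y), 31 mm thick, top face at z = 418 mm, on four square legs, each 26×26 mm in cross-section. The legs rest on z = 0, each flush with a corner of the seat.

B is an I-beam lying along x, 3004 mm long. Overall section height 567 mm. Two flanges 140 mm wide (y) and 21 mm thick, one on the floor and one at the top; a web 12 mm thick runs between them, centred on the flange width.

The I-beam is against the stool's +x side, with their −y faces flush.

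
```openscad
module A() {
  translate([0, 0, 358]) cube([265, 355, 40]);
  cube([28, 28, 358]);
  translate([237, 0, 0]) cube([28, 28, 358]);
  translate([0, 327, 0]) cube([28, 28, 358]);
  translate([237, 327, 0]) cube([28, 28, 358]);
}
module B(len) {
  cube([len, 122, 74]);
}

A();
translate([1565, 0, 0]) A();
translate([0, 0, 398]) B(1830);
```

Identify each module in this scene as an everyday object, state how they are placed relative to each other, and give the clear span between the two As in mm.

A is a stool. B is a beam. A beam spans the tops of two stools. The clear span between the two stools is 1300 mm.

Second stool starts at x = 1565; first ends at x = 265; clear span = 1565 − 265 = 1300 mm.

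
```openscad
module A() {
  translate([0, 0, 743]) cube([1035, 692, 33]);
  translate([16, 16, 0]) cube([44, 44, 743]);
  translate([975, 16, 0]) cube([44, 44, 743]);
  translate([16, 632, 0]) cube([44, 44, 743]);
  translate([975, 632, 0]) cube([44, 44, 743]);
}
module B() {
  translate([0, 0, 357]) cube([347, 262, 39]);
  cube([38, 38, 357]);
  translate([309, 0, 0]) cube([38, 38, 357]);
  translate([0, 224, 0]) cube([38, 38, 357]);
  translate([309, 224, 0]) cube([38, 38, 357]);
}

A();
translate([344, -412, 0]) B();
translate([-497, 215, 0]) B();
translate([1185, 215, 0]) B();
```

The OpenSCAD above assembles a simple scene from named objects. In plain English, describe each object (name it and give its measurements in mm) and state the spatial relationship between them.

A is a table with a 1035×692 mm rectangular top, 33 mm thick, top surface at z = 776 mm, supported by four 44×44 mm square legs, each inset 16 mm from the nearest pair of top edges, running from the floor.

B is a four-legged stool. The seat is a 347×262×39 mm slab whose top surface is at z = 396 mm; four square legs, each 38×38 mm in cross-section, run from the floor (z = 0) to the underside of the seat, each flush with a corner of the seat.

Three stools sit around the table at the −y, −x, +x sides.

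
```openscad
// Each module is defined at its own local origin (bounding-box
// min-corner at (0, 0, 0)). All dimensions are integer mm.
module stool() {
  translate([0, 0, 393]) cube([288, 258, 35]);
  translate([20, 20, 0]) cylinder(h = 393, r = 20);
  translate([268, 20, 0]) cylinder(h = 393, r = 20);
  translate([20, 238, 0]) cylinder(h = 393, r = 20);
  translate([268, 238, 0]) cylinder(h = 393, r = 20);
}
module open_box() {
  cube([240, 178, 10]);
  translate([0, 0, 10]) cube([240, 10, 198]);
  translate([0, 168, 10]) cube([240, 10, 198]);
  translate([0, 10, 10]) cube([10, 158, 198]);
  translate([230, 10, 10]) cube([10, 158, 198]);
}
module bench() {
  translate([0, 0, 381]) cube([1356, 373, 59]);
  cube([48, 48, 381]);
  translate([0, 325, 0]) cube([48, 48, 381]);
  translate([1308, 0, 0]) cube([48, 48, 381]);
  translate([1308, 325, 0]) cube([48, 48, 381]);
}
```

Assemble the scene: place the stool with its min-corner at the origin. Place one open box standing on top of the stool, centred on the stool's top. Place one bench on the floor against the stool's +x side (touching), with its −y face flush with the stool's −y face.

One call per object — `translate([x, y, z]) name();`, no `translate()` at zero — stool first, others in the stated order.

stool();
translate([24, 40, 428]) open_box();
translate([288, 0, 0]) bench();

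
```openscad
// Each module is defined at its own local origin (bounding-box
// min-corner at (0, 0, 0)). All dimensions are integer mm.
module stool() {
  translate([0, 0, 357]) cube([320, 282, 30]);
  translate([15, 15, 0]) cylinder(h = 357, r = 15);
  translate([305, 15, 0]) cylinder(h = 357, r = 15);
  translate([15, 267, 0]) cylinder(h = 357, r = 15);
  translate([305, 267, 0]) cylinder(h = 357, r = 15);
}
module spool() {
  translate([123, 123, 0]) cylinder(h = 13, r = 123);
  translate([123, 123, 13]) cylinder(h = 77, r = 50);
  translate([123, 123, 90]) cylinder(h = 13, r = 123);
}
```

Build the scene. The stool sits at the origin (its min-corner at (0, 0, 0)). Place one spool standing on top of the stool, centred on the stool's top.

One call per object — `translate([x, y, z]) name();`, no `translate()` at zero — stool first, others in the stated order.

stool();
translate([37, 18, 387]) spool();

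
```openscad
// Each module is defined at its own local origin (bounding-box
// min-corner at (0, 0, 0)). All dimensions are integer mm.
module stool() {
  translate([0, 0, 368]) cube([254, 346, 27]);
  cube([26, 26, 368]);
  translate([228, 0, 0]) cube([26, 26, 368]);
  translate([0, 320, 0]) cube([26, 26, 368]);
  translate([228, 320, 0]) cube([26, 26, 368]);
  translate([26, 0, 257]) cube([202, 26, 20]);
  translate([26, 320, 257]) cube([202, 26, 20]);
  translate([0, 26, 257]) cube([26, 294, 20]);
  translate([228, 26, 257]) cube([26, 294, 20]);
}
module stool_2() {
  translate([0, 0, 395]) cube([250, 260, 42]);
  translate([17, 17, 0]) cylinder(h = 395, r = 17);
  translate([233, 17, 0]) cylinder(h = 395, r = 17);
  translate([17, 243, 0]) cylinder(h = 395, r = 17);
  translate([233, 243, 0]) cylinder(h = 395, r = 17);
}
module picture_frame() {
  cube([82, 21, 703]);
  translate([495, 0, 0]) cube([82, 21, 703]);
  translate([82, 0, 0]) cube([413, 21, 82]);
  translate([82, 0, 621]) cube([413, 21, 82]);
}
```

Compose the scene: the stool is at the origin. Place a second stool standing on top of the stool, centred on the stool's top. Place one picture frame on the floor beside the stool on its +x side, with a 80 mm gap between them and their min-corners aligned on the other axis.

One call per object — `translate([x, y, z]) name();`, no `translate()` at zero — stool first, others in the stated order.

stool();
translate([2, 43, 395]) stool_2();
translate([334, 0, 0]) picture_frame();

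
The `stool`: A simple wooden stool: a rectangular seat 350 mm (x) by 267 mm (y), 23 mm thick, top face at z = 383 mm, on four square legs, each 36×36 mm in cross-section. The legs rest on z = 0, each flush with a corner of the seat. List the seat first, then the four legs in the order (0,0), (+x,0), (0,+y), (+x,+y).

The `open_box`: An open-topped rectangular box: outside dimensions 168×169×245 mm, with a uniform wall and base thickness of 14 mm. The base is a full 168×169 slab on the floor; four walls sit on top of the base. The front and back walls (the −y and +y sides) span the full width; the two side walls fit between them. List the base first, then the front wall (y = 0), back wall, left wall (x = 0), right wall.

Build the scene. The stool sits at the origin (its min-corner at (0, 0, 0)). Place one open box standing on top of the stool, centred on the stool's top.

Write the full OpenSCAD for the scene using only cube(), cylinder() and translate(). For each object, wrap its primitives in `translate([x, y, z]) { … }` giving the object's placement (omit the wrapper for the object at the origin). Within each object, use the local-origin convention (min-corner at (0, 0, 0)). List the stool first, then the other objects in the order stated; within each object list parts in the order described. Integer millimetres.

translate([0, 0, 360]) cube([350, 267, 23]);
cube([36, 36, 360]);
translate([314, 0, 0]) cube([36, 36, 360]);
translate([0, 231, 0]) cube([36, 36, 360]);
translate([314, 231, 0]) cube([36, 36, 360]);
translate([91, 49, 383]) {
  cube([168, 169, 14]);
  translate([0, 0, 14]) cube([168, 14, 231]);
  translate([0, 155, 14]) cube([168, 14, 231]);
  translate([0, 14, 14]) cube([14, 141, 231]);
  translate([154, 14, 14]) cube([14, 141, 231]);
}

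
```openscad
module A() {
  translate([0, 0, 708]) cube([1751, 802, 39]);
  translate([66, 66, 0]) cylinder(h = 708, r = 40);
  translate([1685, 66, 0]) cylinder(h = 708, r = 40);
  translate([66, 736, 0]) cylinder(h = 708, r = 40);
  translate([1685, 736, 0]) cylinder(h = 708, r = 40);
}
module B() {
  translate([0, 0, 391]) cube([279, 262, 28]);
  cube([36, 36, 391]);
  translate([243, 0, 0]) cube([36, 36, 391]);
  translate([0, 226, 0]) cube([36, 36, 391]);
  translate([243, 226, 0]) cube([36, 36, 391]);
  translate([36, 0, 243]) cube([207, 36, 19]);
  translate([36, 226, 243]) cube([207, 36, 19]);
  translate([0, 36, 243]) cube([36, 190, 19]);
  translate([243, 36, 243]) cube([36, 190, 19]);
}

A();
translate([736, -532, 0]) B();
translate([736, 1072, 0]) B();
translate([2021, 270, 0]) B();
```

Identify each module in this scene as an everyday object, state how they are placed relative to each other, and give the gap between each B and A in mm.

Each stool's nearest face is 270 mm from the table's bounding box.

A is a table. B is a stool. Three stools sit around the table at the −y, +y, +x sides. The gap between each stool and the table is 270 mm.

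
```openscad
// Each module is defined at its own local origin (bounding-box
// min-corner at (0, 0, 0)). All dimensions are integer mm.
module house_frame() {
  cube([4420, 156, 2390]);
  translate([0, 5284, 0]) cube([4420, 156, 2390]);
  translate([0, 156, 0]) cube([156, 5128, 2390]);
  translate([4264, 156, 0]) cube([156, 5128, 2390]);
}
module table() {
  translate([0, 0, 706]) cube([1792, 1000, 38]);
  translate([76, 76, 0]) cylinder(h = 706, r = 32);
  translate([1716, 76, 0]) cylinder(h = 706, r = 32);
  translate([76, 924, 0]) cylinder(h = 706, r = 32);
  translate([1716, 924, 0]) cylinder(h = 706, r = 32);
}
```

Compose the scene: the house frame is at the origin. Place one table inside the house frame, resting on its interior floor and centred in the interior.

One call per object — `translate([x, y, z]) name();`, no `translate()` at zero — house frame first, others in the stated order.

house_frame();
translate([1314, 2220, 0]) table();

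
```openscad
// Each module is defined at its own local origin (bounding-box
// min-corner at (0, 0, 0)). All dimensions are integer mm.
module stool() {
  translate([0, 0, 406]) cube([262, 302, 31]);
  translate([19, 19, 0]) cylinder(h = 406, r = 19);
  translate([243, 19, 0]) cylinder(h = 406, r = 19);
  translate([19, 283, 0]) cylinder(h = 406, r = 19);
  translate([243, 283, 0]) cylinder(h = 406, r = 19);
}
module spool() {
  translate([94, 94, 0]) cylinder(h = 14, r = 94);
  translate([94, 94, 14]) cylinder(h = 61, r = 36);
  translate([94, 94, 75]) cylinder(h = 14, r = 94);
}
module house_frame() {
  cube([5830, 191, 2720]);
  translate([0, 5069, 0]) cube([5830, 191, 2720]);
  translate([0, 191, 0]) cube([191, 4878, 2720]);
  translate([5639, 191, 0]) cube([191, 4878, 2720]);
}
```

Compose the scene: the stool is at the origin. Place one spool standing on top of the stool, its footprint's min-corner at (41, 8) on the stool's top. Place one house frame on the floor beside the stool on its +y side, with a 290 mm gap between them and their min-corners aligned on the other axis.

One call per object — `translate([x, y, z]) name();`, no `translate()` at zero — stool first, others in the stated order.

stool();
translate([41, 8, 437]) spool();
translate([0, 592, 0]) house_frame();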